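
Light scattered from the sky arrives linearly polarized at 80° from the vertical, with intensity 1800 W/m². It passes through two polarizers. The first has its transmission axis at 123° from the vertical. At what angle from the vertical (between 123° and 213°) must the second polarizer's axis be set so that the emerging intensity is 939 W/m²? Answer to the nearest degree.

By Malus's law, I₁ = I₀ cos²(123° − 80°) = I₀ cos²(43°) = 0.5349 I₀.
Target fraction: 939 / 1800 W/m² = 0.5217 of I₀.
Need I₂/I₀ = 0.5217, so cos²(θ − 123°) = 0.5217 / 0.5349 = 0.9753.
θ − 123° = arccos(√0.9753) = 9.0°, giving θ ≈ 123 + 9.0 = 132.0°.

θ ≈ 132°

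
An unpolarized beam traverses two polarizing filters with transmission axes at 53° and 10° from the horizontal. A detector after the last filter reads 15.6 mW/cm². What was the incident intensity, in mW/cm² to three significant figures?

I₀ ≈ 58.3 mW/cm²

Unpolarized light through the first polarizer → I₁ = ½ I₀, now polarized at 53°.
I₂ = I₁ cos²(10° − 53°) = 0.5 I₀ · cos²(43°) = 0.2674 I₀.
So 15.6 mW/cm² = 0.2674 I₀, giving I₀ = 15.6/0.2674 = 58.33 mW/cm².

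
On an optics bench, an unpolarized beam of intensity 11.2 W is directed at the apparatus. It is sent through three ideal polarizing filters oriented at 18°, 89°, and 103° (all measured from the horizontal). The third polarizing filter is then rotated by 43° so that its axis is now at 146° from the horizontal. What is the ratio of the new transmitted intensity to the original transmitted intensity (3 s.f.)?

I_new/I_old ≈ 0.315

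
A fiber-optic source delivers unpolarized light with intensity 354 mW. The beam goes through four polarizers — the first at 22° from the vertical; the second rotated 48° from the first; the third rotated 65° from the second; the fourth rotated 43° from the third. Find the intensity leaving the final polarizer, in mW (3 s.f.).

I ≈ 7.57 mW

Unpolarized light through the first polarizer → I₁ = 354 mW/2 = 177 mW, polarized at 22°.
I₂ = I₁ · cos²(48°) = 177 · 0.4477 = 79.25 mW.
I₃ = I₂ · cos²(65°) = 79.25 · 0.1786 = 14.15 mW.
I₄ = I₃ · cos²(43°) = 14.15 · 0.5349 = 7.571 mW.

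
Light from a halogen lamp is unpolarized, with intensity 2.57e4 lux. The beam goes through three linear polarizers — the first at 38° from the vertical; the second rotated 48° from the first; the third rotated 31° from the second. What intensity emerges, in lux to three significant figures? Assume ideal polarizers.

I ≈ 4230 lux

Unpolarized light through the first polarizer → I₁ = 2.57e4 lux/2 = 1.285e+04 lux, polarized at 38°.
I₂ = I₁ · cos²(48°) = 1.285e+04 · 0.4477 = 5753 lux.
I₃ = I₂ · cos²(31°) = 5753 · 0.7347 = 4227 lux.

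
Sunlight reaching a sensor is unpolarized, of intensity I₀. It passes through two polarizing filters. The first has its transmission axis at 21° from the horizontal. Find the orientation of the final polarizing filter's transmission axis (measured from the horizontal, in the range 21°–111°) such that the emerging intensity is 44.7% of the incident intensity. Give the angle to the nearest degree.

Unpolarized light through the first polarizer → I₁ = ½ I₀, now polarized at 21°.
Need I₂/I₀ = 0.447, so cos²(θ − 21°) = 0.447 / 0.5 = 0.894.
θ − 21° = arccos(√0.894) = 19.0°, giving θ ≈ 21 + 19.0 = 40.0°.

θ ≈ 40°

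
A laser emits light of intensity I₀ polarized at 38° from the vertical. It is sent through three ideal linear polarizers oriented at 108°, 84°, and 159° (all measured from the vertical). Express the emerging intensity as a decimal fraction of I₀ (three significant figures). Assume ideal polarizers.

By Malus's law, I₁ = I₀ cos²(108° − 38°) = I₀ cos²(70°) = 0.117 I₀.
I₂ = I₁ cos²(84° − 108°) = 0.117 I₀ · cos²(24°) = 0.09763 I₀.
I₃ = I₂ cos²(159° − 84°) = 0.09763 I₀ · cos²(75°) = 0.00654 I₀.
Transmitted fraction = 0.00654.

≈ 0.00654 I₀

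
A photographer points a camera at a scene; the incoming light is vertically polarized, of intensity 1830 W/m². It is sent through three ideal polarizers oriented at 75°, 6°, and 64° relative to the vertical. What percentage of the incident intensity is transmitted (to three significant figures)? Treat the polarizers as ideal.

I₁ = 1830 W/m² · cos²(75°) = 122.6 W/m².
I₂ = I₁ · cos²(69°) = 122.6 · 0.1284 = 15.74 W/m².
I₃ = I₂ · cos²(58°) = 15.74 · 0.2808 = 4.421 W/m².
That is 0.2416% of the incident intensity.

≈ 0.242%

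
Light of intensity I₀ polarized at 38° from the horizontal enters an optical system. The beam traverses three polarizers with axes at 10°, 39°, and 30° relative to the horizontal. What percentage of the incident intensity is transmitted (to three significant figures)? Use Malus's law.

≈ 58.2%

By Malus's law, I₁ = I₀ cos²(10° − 38°) = I₀ cos²(28°) = 0.7796 I₀.
I₂ = I₁ cos²(39° − 10°) = 0.7796 I₀ · cos²(29°) = 0.5964 I₀.
I₃ = I₂ cos²(30° − 39°) = 0.5964 I₀ · cos²(9°) = 0.5818 I₀.
That is 58.18% of the incident intensity.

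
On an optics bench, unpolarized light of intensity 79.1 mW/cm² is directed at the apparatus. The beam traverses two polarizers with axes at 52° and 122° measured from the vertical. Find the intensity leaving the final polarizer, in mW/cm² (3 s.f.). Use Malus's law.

I ≈ 4.63 mW/cm²

Unpolarized light through the first polarizer → I₁ = 79.1 mW/cm²/2 = 39.55 mW/cm², polarized at 52°.
I₂ = I₁ · cos²(70°) = 39.55 · 0.117 = 4.626 mW/cm².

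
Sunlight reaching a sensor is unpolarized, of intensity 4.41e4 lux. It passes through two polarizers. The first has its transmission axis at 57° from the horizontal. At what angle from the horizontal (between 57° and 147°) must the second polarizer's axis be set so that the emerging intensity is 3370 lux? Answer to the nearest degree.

θ ≈ 124°

Unpolarized light through the first polarizer → I₁ = ½ I₀, now polarized at 57°.
Target fraction: 3370 / 4.41e4 lux = 0.07642 of I₀.
Need I₂/I₀ = 0.07642, so cos²(θ − 57°) = 0.07642 / 0.5 = 0.1528.
θ − 57° = arccos(√0.1528) = 67.0°, giving θ ≈ 57 + 67.0 = 124.0°.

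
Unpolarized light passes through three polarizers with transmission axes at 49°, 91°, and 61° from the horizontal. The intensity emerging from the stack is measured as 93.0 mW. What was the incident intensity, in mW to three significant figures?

I₀ ≈ 449 mW

Unpolarized light through the first polarizer → I₁ = ½ I₀, now polarized at 49°.
I₂ = I₁ cos²(91° − 49°) = 0.5 I₀ · cos²(42°) = 0.2761 I₀.
I₃ = I₂ cos²(61° − 91°) = 0.2761 I₀ · cos²(30°) = 0.2071 I₀.
So 93.0 mW = 0.2071 I₀, giving I₀ = 93.0/0.2071 = 449.1 mW.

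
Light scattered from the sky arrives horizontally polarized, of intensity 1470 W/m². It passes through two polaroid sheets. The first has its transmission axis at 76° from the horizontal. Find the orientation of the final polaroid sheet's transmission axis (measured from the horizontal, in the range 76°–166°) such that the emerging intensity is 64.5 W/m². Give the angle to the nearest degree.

θ ≈ 106°

I₁ = I₀ cos²(76° − 0°) = I₀ cos²(76°) = 0.05853 I₀.
Target fraction: 64.5 / 1470 W/m² = 0.04388 of I₀.
Need I₂/I₀ = 0.04388, so cos²(θ − 76°) = 0.04388 / 0.05853 = 0.7497.
θ − 76° = arccos(√0.7497) = 30.0°, giving θ ≈ 76 + 30.0 = 106.0°.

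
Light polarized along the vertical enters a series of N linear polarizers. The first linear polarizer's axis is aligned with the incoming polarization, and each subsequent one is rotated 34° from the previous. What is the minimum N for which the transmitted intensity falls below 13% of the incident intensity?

First polarizer is aligned with the polarization: full transmission.
Each further stage multiplies by cos²(34°) = 0.6873.
After N polarizers: T = 0.6873^(N−1). Require T < 0.13 ⇒ N−1 > ln(0.13)/ln(0.6873) = 5.44, so N−1 ≥ 6 and N = 7.
Check: N=7 gives T = 0.1054 < 0.13; N=6 gives T = 0.1534.

N = 7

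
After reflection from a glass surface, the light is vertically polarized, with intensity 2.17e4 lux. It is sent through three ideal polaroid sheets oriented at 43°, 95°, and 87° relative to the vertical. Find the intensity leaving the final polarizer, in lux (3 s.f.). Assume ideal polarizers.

I₁ = 2.17e4 lux · cos²(43°) = 1.161e+04 lux.
I₂ = I₁ · cos²(52°) = 1.161e+04 · 0.379 = 4399 lux.
I₃ = I₂ · cos²(8°) = 4399 · 0.9806 = 4314 lux.

I ≈ 4310 lux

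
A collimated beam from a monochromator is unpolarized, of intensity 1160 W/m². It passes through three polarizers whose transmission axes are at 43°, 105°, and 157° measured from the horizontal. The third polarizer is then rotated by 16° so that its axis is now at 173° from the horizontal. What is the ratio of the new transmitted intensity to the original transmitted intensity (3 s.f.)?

Before rotation:
Unpolarized light through the first polarizer → I₁ = ½ I₀, now polarized at 43°.
I₂ = I₁ cos²(105° − 43°) = 0.5 I₀ · cos²(62°) = 0.1102 I₀.
I₃ = I₂ cos²(157° − 105°) = 0.1102 I₀ · cos²(52°) = 0.04177 I₀.
After rotation:
Unpolarized light through the first polarizer → I₁ = ½ I₀, now polarized at 43°.
I₂ = I₁ cos²(105° − 43°) = 0.5 I₀ · cos²(62°) = 0.1102 I₀.
I₃ = I₂ cos²(173° − 105°) = 0.1102 I₀ · cos²(68°) = 0.01546 I₀.
Ratio = 0.01546 / 0.04177 = 0.3702.

I_new/I_old ≈ 0.370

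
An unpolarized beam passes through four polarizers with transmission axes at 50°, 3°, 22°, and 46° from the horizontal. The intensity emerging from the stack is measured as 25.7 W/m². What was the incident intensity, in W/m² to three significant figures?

I₀ ≈ 148 W/m²

Unpolarized light through the first polarizer → I₁ = ½ I₀, now polarized at 50°.
I₂ = I₁ cos²(3° − 50°) = 0.5 I₀ · cos²(47°) = 0.2326 I₀.
I₃ = I₂ cos²(22° − 3°) = 0.2326 I₀ · cos²(19°) = 0.2079 I₀.
I₄ = I₃ cos²(46° − 22°) = 0.2079 I₀ · cos²(24°) = 0.1735 I₀.
So 25.7 W/m² = 0.1735 I₀, giving I₀ = 25.7/0.1735 = 148.1 W/m².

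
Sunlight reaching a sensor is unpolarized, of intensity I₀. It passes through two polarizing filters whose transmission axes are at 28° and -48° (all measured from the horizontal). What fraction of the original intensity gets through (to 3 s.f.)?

≈ 0.0293 I₀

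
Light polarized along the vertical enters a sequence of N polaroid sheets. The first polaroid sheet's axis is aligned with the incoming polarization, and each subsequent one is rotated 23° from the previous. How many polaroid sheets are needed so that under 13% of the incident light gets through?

First polarizer is aligned with the polarization: full transmission.
Each further stage multiplies by cos²(23°) = 0.8473.
After N polarizers: T = 0.8473^(N−1). Require T < 0.13 ⇒ N−1 > ln(0.13)/ln(0.8473) = 12.32, so N−1 ≥ 13 and N = 14.
Check: N=14 gives T = 0.1161 < 0.13; N=13 gives T = 0.137.

N = 14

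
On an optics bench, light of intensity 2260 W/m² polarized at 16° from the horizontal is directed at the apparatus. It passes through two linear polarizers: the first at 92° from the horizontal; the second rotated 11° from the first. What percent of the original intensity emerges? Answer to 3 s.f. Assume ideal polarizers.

≈ 5.64%

I₁ = 2260 W/m² · cos²(76°) = 132.3 W/m².
I₂ = I₁ · cos²(11°) = 132.3 · 0.9636 = 127.5 W/m².
That is 5.64% of the incident intensity.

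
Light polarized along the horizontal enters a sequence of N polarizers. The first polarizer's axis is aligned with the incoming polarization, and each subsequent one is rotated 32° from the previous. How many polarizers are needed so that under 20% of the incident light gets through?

First polarizer is aligned with the polarization: full transmission.
Each further stage multiplies by cos²(32°) = 0.7192.
After N polarizers: T = 0.7192^(N−1). Require T < 0.20 ⇒ N−1 > ln(0.20)/ln(0.7192) = 4.88, so N−1 ≥ 5 and N = 6.
Check: N=6 gives T = 0.1924 < 0.20; N=5 gives T = 0.2675.

N = 6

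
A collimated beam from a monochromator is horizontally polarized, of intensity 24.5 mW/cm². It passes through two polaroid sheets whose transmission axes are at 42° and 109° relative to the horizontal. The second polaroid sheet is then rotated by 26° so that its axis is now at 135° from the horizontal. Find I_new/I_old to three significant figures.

I_new/I_old ≈ 0.0179

Before rotation:
I₁ = I₀ cos²(42° − 0°) = I₀ cos²(42°) = 0.5523 I₀.
I₂ = I₁ cos²(109° − 42°) = 0.5523 I₀ · cos²(67°) = 0.08431 I₀.
After rotation:
I₁ = I₀ cos²(42° − 0°) = I₀ cos²(42°) = 0.5523 I₀.
Angle between axes 1 and 2: 87°. I₂ = 0.5523 I₀ · cos²(87°) = 0.001513 I₀.
Ratio = 0.001513 / 0.08431 = 0.01794.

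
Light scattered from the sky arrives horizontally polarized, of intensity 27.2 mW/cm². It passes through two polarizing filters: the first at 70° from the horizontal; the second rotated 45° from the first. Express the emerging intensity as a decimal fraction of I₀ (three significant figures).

I₁ = 27.2 mW/cm² · cos²(70°) = 3.182 mW/cm².
I₂ = I₁ · cos²(45°) = 3.182 · 0.5 = 1.591 mW/cm².
Transmitted fraction = 0.05849.

I/I₀ ≈ 0.0585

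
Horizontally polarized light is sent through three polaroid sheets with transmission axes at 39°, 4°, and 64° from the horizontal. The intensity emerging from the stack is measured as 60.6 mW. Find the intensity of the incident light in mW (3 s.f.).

I₀ ≈ 598 mW

I₁ = I₀ cos²(39° − 0°) = I₀ cos²(39°) = 0.604 I₀.
I₂ = I₁ cos²(4° − 39°) = 0.604 I₀ · cos²(35°) = 0.4053 I₀.
I₃ = I₂ cos²(64° − 4°) = 0.4053 I₀ · cos²(60°) = 0.1013 I₀.
So 60.6 mW = 0.1013 I₀, giving I₀ = 60.6/0.1013 = 598.1 mW.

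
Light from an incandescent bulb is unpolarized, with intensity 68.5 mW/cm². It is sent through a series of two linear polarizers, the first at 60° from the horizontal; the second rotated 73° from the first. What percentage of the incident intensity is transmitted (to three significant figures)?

Unpolarized light through the first polarizer → I₁ = 68.5 mW/cm²/2 = 34.25 mW/cm², polarized at 60°.
I₂ = I₁ · cos²(73°) = 34.25 · 0.08548 = 2.928 mW/cm².
That is 4.274% of the incident intensity.

≈ 4.27%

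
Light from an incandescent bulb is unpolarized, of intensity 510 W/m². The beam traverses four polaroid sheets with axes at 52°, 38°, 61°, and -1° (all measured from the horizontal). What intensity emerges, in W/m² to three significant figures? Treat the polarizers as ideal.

Unpolarized light through the first polarizer → I₁ = 510 W/m²/2 = 255 W/m², polarized at 52°.
I₂ = I₁ · cos²(14°) = 255 · 0.9415 = 240.1 W/m².
I₃ = I₂ · cos²(23°) = 240.1 · 0.8473 = 203.4 W/m².
I₄ = I₃ · cos²(62°) = 203.4 · 0.2204 = 44.84 W/m².

I ≈ 44.8 W/m²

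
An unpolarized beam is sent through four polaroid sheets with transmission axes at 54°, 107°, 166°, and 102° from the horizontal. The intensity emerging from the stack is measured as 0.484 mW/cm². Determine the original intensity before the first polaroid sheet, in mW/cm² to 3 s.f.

I₀ ≈ 52.4 mW/cm²

Unpolarized light through the first polarizer → I₁ = ½ I₀, now polarized at 54°.
I₂ = I₁ cos²(107° − 54°) = 0.5 I₀ · cos²(53°) = 0.1811 I₀.
I₃ = I₂ cos²(166° − 107°) = 0.1811 I₀ · cos²(59°) = 0.04804 I₀.
I₄ = I₃ cos²(102° − 166°) = 0.04804 I₀ · cos²(64°) = 0.009231 I₀.
So 0.484 mW/cm² = 0.009231 I₀, giving I₀ = 0.484/0.009231 = 52.43 mW/cm².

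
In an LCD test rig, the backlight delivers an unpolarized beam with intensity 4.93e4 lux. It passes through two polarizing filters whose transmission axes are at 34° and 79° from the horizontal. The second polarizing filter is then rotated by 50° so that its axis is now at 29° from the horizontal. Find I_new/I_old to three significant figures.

Before rotation:
Unpolarized light through the first polarizer → I₁ = ½ I₀, now polarized at 34°.
I₂ = I₁ cos²(79° − 34°) = 0.5 I₀ · cos²(45°) = 0.25 I₀.
After rotation:
Unpolarized light through the first polarizer → I₁ = ½ I₀, now polarized at 34°.
I₂ = I₁ cos²(29° − 34°) = 0.5 I₀ · cos²(5°) = 0.4962 I₀.
Ratio = 0.4962 / 0.25 = 1.985.

I_new/I_old ≈ 1.98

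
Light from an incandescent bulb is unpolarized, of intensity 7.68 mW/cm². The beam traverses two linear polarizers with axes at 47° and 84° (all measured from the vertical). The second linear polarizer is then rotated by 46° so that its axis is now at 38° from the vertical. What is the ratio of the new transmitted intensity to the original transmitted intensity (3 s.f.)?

I_new/I_old ≈ 1.53

Before rotation:
Unpolarized light through the first polarizer → I₁ = ½ I₀, now polarized at 47°.
I₂ = I₁ cos²(84° − 47°) = 0.5 I₀ · cos²(37°) = 0.3189 I₀.
After rotation:
Unpolarized light through the first polarizer → I₁ = ½ I₀, now polarized at 47°.
I₂ = I₁ cos²(38° − 47°) = 0.5 I₀ · cos²(9°) = 0.4878 I₀.
Ratio = 0.4878 / 0.3189 = 1.529.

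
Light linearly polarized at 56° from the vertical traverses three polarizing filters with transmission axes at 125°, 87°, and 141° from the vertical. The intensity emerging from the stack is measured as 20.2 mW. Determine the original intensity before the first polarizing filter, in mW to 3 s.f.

By Malus's law, I₁ = I₀ cos²(125° − 56°) = I₀ cos²(69°) = 0.1284 I₀.
I₂ = I₁ cos²(87° − 125°) = 0.1284 I₀ · cos²(38°) = 0.07975 I₀.
I₃ = I₂ cos²(141° − 87°) = 0.07975 I₀ · cos²(54°) = 0.02755 I₀.
So 20.2 mW = 0.02755 I₀, giving I₀ = 20.2/0.02755 = 733.1 mW.

I₀ ≈ 733 mW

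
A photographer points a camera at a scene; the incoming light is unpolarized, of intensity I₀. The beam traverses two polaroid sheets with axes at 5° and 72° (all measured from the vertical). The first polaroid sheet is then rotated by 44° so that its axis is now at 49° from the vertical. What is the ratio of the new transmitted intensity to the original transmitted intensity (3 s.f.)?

I_new/I_old ≈ 5.55

Before rotation:
Unpolarized light through the first polarizer → I₁ = ½ I₀, now polarized at 5°.
I₂ = I₁ cos²(72° − 5°) = 0.5 I₀ · cos²(67°) = 0.07634 I₀.
After rotation:
Unpolarized light through the first polarizer → I₁ = ½ I₀, now polarized at 49°.
I₂ = I₁ cos²(72° − 49°) = 0.5 I₀ · cos²(23°) = 0.4237 I₀.
Ratio = 0.4237 / 0.07634 = 5.55.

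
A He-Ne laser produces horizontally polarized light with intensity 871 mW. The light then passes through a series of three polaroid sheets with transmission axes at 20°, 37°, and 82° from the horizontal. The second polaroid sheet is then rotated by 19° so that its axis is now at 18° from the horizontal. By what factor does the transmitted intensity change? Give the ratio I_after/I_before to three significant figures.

Before rotation:
By Malus's law, I₁ = I₀ cos²(20° − 0°) = I₀ cos²(20°) = 0.883 I₀.
I₂ = I₁ cos²(37° − 20°) = 0.883 I₀ · cos²(17°) = 0.8075 I₀.
I₃ = I₂ cos²(82° − 37°) = 0.8075 I₀ · cos²(45°) = 0.4038 I₀.
After rotation:
I₁ = I₀ cos²(20° − 0°) = I₀ cos²(20°) = 0.883 I₀.
I₂ = I₁ cos²(18° − 20°) = 0.883 I₀ · cos²(2°) = 0.8819 I₀.
I₃ = I₂ cos²(82° − 18°) = 0.8819 I₀ · cos²(64°) = 0.1695 I₀.
Ratio = 0.1695 / 0.4038 = 0.4198.

I_new/I_old ≈ 0.420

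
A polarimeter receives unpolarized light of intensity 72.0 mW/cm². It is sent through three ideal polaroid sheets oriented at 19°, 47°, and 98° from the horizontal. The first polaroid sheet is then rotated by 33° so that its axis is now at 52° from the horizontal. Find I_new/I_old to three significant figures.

Before rotation:
Unpolarized light through the first polarizer → I₁ = ½ I₀, now polarized at 19°.
I₂ = I₁ cos²(47° − 19°) = 0.5 I₀ · cos²(28°) = 0.3898 I₀.
I₃ = I₂ cos²(98° − 47°) = 0.3898 I₀ · cos²(51°) = 0.1544 I₀.
After rotation:
Unpolarized light through the first polarizer → I₁ = ½ I₀, now polarized at 52°.
I₂ = I₁ cos²(47° − 52°) = 0.5 I₀ · cos²(5°) = 0.4962 I₀.
I₃ = I₂ cos²(98° − 47°) = 0.4962 I₀ · cos²(51°) = 0.1965 I₀.
Ratio = 0.1965 / 0.1544 = 1.273.

I_new/I_old ≈ 1.27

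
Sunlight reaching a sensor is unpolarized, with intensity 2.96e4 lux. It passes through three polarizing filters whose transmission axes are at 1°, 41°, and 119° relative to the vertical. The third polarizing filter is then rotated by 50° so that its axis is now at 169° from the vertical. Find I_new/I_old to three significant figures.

I_new/I_old ≈ 8.77

Before rotation:
Unpolarized light through the first polarizer → I₁ = ½ I₀, now polarized at 1°.
I₂ = I₁ cos²(41° − 1°) = 0.5 I₀ · cos²(40°) = 0.2934 I₀.
I₃ = I₂ cos²(119° − 41°) = 0.2934 I₀ · cos²(78°) = 0.01268 I₀.
After rotation:
Unpolarized light through the first polarizer → I₁ = ½ I₀, now polarized at 1°.
I₂ = I₁ cos²(41° − 1°) = 0.5 I₀ · cos²(40°) = 0.2934 I₀.
Angle between axes 2 and 3: 52°. I₃ = 0.2934 I₀ · cos²(52°) = 0.1112 I₀.
Ratio = 0.1112 / 0.01268 = 8.769.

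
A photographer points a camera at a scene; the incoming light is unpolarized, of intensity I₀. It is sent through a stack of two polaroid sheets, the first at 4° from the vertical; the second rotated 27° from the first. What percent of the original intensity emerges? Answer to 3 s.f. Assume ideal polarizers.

Unpolarized light through the first polarizer → I₁ = ½ I₀, now polarized at 4°.
I₂ = I₁ cos²(27°) = 0.5 · 0.7939 I₀ = 0.3969 I₀.
That is 39.69% of the incident intensity.

≈ 39.7%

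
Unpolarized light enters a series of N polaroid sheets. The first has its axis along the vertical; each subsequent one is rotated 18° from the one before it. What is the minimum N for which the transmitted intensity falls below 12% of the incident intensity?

N = 16

First polarizer halves the unpolarized light: factor 1/2.
Each further stage multiplies by cos²(18°) = 0.9045.
After N polarizers: T = 0.5·0.9045^(N−1). Require T < 0.12 ⇒ N−1 > ln(0.12/0.5)/ln(0.9045) = 14.22, so N−1 ≥ 15 and N = 16.
Check: N=16 gives T = 0.111 < 0.12; N=15 gives T = 0.1227.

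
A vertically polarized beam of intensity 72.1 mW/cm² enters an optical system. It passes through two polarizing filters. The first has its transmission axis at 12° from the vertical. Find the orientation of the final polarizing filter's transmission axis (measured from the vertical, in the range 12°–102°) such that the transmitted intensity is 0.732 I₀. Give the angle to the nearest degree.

θ ≈ 41°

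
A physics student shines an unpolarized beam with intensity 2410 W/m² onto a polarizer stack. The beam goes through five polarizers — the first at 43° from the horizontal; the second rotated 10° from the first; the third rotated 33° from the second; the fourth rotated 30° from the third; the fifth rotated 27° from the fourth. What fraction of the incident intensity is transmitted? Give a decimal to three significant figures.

I/I₀ ≈ 0.203

Unpolarized light through the first polarizer → I₁ = 2410 W/m²/2 = 1205 W/m², polarized at 43°.
I₂ = I₁ · cos²(10°) = 1205 · 0.9698 = 1169 W/m².
I₃ = I₂ · cos²(33°) = 1169 · 0.7034 = 822 W/m².
I₄ = I₃ · cos²(30°) = 822 · 0.75 = 616.5 W/m².
I₅ = I₄ · cos²(27°) = 616.5 · 0.7939 = 489.4 W/m².
Transmitted fraction = 0.2031.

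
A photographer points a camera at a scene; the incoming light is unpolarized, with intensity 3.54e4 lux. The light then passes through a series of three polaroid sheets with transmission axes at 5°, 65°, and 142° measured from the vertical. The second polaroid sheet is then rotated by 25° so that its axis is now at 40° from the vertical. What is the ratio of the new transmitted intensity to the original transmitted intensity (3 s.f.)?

Before rotation:
Unpolarized light through the first polarizer → I₁ = ½ I₀, now polarized at 5°.
I₂ = I₁ cos²(65° − 5°) = 0.5 I₀ · cos²(60°) = 0.125 I₀.
I₃ = I₂ cos²(142° − 65°) = 0.125 I₀ · cos²(77°) = 0.006325 I₀.
After rotation:
Unpolarized light through the first polarizer → I₁ = ½ I₀, now polarized at 5°.
I₂ = I₁ cos²(40° − 5°) = 0.5 I₀ · cos²(35°) = 0.3355 I₀.
Angle between axes 2 and 3: 78°. I₃ = 0.3355 I₀ · cos²(78°) = 0.0145 I₀.
Ratio = 0.0145 / 0.006325 = 2.293.

I_new/I_old ≈ 2.29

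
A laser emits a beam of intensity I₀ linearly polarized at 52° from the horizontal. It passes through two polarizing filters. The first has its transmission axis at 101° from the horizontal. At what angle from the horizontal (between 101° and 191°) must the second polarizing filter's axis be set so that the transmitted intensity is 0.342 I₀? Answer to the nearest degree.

θ ≈ 128°

By Malus's law, I₁ = I₀ cos²(101° − 52°) = I₀ cos²(49°) = 0.4304 I₀.
Need I₂/I₀ = 0.342, so cos²(θ − 101°) = 0.342 / 0.4304 = 0.7946.
θ − 101° = arccos(√0.7946) = 27.0°, giving θ ≈ 101 + 27.0 = 128.0°.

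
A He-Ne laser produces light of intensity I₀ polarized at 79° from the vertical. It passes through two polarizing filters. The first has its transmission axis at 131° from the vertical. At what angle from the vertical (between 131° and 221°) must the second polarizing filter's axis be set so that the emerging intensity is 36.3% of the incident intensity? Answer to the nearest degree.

By Malus's law, I₁ = I₀ cos²(131° − 79°) = I₀ cos²(52°) = 0.379 I₀.
Need I₂/I₀ = 0.363, so cos²(θ − 131°) = 0.363 / 0.379 = 0.9577.
θ − 131° = arccos(√0.9577) = 11.9°, giving θ ≈ 131 + 11.9 = 142.9°.

θ ≈ 143°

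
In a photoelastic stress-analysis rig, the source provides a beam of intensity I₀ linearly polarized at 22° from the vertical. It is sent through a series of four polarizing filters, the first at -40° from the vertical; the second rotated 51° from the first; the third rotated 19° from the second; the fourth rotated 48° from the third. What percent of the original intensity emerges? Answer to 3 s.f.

I₁ = I₀ cos²(-40° − 22°) = I₀ cos²(62°) = 0.2204 I₀.
I₂ = I₁ cos²(51°) = 0.2204 · 0.396 I₀ = 0.08729 I₀.
I₃ = I₂ cos²(19°) = 0.08729 · 0.894 I₀ = 0.07804 I₀.
I₄ = I₃ cos²(48°) = 0.07804 · 0.4477 I₀ = 0.03494 I₀.
That is 3.494% of the incident intensity.

≈ 3.49%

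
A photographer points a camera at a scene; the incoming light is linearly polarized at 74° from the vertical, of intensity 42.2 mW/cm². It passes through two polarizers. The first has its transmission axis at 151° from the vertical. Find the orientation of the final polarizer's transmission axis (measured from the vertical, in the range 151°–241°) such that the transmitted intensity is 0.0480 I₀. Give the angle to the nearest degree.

θ ≈ 164°

I₁ = I₀ cos²(151° − 74°) = I₀ cos²(77°) = 0.0506 I₀.
Need I₂/I₀ = 0.048, so cos²(θ − 151°) = 0.048 / 0.0506 = 0.9486.
θ − 151° = arccos(√0.9486) = 13.1°, giving θ ≈ 151 + 13.1 = 164.1°.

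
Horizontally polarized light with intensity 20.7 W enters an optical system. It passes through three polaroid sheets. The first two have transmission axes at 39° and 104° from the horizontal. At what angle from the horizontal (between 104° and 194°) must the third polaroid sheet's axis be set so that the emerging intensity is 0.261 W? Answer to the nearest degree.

By Malus's law, I₁ = I₀ cos²(39° − 0°) = I₀ cos²(39°) = 0.604 I₀.
I₂ = I₁ cos²(104° − 39°) = 0.604 I₀ · cos²(65°) = 0.1079 I₀.
Target fraction: 0.261 / 20.7 W = 0.01261 of I₀.
Need I₃/I₀ = 0.01261, so cos²(θ − 104°) = 0.01261 / 0.1079 = 0.1169.
θ − 104° = arccos(√0.1169) = 70.0°, giving θ ≈ 104 + 70.0 = 174.0°.

θ ≈ 174°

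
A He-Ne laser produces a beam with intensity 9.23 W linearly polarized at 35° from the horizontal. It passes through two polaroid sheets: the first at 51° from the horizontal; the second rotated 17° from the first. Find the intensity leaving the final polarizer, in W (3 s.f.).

I ≈ 7.80 W

I₁ = 9.23 W · cos²(16°) = 8.529 W.
I₂ = I₁ · cos²(17°) = 8.529 · 0.9145 = 7.8 W.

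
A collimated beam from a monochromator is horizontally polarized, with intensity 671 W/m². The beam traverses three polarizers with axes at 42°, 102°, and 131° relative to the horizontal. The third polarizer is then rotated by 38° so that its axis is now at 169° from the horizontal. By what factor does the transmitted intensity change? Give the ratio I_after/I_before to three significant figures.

I_new/I_old ≈ 0.200

Before rotation:
I₁ = I₀ cos²(42° − 0°) = I₀ cos²(42°) = 0.5523 I₀.
I₂ = I₁ cos²(102° − 42°) = 0.5523 I₀ · cos²(60°) = 0.1381 I₀.
I₃ = I₂ cos²(131° − 102°) = 0.1381 I₀ · cos²(29°) = 0.1056 I₀.
After rotation:
I₁ = I₀ cos²(42° − 0°) = I₀ cos²(42°) = 0.5523 I₀.
I₂ = I₁ cos²(102° − 42°) = 0.5523 I₀ · cos²(60°) = 0.1381 I₀.
I₃ = I₂ cos²(169° − 102°) = 0.1381 I₀ · cos²(67°) = 0.02108 I₀.
Ratio = 0.02108 / 0.1056 = 0.1996.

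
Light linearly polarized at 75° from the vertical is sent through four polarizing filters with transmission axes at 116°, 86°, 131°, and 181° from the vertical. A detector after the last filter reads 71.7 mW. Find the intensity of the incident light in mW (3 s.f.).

I₀ ≈ 812 mW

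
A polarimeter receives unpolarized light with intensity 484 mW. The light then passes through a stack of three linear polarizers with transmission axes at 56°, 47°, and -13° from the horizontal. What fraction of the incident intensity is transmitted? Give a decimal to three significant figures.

Unpolarized light through the first polarizer → I₁ = 484 mW/2 = 242 mW, polarized at 56°.
I₂ = I₁ · cos²(9°) = 242 · 0.9755 = 236.1 mW.
I₃ = I₂ · cos²(60°) = 236.1 · 0.25 = 59.02 mW.
Transmitted fraction = 0.1219.

I/I₀ ≈ 0.122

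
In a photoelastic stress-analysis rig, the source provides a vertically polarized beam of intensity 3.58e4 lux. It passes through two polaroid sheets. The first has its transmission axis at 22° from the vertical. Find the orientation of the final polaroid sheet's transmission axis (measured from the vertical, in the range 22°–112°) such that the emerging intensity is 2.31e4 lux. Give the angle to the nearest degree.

By Malus's law, I₁ = I₀ cos²(22° − 0°) = I₀ cos²(22°) = 0.8597 I₀.
Target fraction: 2.31e4 / 3.58e4 lux = 0.6453 of I₀.
Need I₂/I₀ = 0.6453, so cos²(θ − 22°) = 0.6453 / 0.8597 = 0.7506.
θ − 22° = arccos(√0.7506) = 30.0°, giving θ ≈ 22 + 30.0 = 52.0°.

θ ≈ 52°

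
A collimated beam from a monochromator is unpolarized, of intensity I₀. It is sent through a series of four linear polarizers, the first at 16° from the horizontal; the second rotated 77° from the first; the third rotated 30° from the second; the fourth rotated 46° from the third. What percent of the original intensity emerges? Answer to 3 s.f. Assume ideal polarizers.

≈ 0.916%

Unpolarized light through the first polarizer → I₁ = ½ I₀, now polarized at 16°.
I₂ = I₁ cos²(77°) = 0.5 · 0.0506 I₀ = 0.0253 I₀.
I₃ = I₂ cos²(30°) = 0.0253 · 0.75 I₀ = 0.01898 I₀.
I₄ = I₃ cos²(46°) = 0.01898 · 0.4826 I₀ = 0.009157 I₀.
That is 0.9157% of the incident intensity.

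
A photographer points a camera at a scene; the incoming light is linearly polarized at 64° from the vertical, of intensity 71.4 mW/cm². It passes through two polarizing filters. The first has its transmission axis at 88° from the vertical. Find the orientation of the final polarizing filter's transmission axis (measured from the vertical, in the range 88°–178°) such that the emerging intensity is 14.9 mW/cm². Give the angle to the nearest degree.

I₁ = I₀ cos²(88° − 64°) = I₀ cos²(24°) = 0.8346 I₀.
Target fraction: 14.9 / 71.4 mW/cm² = 0.2087 of I₀.
Need I₂/I₀ = 0.2087, so cos²(θ − 88°) = 0.2087 / 0.8346 = 0.2501.
θ − 88° = arccos(√0.2501) = 60.0°, giving θ ≈ 88 + 60.0 = 148.0°.

θ ≈ 148°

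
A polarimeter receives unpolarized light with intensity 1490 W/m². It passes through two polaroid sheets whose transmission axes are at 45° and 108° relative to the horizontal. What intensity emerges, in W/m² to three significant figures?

I ≈ 154 W/m²

Unpolarized light through the first polarizer → I₁ = 1490 W/m²/2 = 745 W/m², polarized at 45°.
I₂ = I₁ · cos²(63°) = 745 · 0.2061 = 153.5 W/m².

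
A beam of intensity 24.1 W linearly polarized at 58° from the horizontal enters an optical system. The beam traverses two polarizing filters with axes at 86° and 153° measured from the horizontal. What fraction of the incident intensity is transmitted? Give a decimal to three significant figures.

I₁ = 24.1 W · cos²(28°) = 18.79 W.
I₂ = I₁ · cos²(67°) = 18.79 · 0.1527 = 2.868 W.
Transmitted fraction = 0.119.

I/I₀ ≈ 0.119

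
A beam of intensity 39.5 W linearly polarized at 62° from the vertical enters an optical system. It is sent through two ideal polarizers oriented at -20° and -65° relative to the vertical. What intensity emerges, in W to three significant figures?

I ≈ 0.383 W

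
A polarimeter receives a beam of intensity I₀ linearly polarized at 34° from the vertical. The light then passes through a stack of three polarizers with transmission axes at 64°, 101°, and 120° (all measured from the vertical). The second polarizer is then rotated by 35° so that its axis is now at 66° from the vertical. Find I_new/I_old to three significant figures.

Before rotation:
I₁ = I₀ cos²(64° − 34°) = I₀ cos²(30°) = 0.75 I₀.
I₂ = I₁ cos²(101° − 64°) = 0.75 I₀ · cos²(37°) = 0.4784 I₀.
I₃ = I₂ cos²(120° − 101°) = 0.4784 I₀ · cos²(19°) = 0.4277 I₀.
After rotation:
I₁ = I₀ cos²(64° − 34°) = I₀ cos²(30°) = 0.75 I₀.
I₂ = I₁ cos²(66° − 64°) = 0.75 I₀ · cos²(2°) = 0.7491 I₀.
I₃ = I₂ cos²(120° − 66°) = 0.7491 I₀ · cos²(54°) = 0.2588 I₀.
Ratio = 0.2588 / 0.4277 = 0.6052.

I_new/I_old ≈ 0.605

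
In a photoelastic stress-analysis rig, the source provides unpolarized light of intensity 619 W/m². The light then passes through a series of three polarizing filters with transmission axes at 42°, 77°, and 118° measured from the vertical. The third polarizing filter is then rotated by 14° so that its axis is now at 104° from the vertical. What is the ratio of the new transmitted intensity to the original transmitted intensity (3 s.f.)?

Before rotation:
Unpolarized light through the first polarizer → I₁ = ½ I₀, now polarized at 42°.
I₂ = I₁ cos²(77° − 42°) = 0.5 I₀ · cos²(35°) = 0.3355 I₀.
I₃ = I₂ cos²(118° − 77°) = 0.3355 I₀ · cos²(41°) = 0.1911 I₀.
After rotation:
Unpolarized light through the first polarizer → I₁ = ½ I₀, now polarized at 42°.
I₂ = I₁ cos²(77° − 42°) = 0.5 I₀ · cos²(35°) = 0.3355 I₀.
I₃ = I₂ cos²(104° − 77°) = 0.3355 I₀ · cos²(27°) = 0.2664 I₀.
Ratio = 0.2664 / 0.1911 = 1.394.

I_new/I_old ≈ 1.39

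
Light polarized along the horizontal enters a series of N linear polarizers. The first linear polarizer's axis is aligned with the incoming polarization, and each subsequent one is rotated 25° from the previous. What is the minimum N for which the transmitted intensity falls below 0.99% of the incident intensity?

First polarizer is aligned with the polarization: full transmission.
Each further stage multiplies by cos²(25°) = 0.8214.
After N polarizers: T = 0.8214^(N−1). Require T < 0.0099 ⇒ N−1 > ln(0.0099)/ln(0.8214) = 23.46, so N−1 ≥ 24 and N = 25.
Check: N=25 gives T = 0.008897 < 0.0099; N=24 gives T = 0.01083.

N = 25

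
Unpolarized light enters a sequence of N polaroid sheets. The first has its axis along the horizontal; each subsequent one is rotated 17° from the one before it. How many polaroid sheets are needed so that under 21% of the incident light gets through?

First polarizer halves the unpolarized light: factor 1/2.
Each further stage multiplies by cos²(17°) = 0.9145.
After N polarizers: T = 0.5·0.9145^(N−1). Require T < 0.21 ⇒ N−1 > ln(0.21/0.5)/ln(0.9145) = 9.71, so N−1 ≥ 10 and N = 11.
Check: N=11 gives T = 0.2046 < 0.21; N=10 gives T = 0.2237.

N = 11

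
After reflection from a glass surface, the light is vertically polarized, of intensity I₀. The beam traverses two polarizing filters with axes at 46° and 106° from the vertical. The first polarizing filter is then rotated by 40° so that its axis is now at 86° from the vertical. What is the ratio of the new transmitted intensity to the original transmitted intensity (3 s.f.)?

I_new/I_old ≈ 0.0356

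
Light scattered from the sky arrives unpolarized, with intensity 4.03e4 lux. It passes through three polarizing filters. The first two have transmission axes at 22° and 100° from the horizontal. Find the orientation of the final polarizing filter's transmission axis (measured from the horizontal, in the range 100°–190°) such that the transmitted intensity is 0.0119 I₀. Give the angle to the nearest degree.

θ ≈ 142°

Unpolarized light through the first polarizer → I₁ = ½ I₀, now polarized at 22°.
I₂ = I₁ cos²(100° − 22°) = 0.5 I₀ · cos²(78°) = 0.02161 I₀.
Need I₃/I₀ = 0.0119, so cos²(θ − 100°) = 0.0119 / 0.02161 = 0.5506.
θ − 100° = arccos(√0.5506) = 42.1°, giving θ ≈ 100 + 42.1 = 142.1°.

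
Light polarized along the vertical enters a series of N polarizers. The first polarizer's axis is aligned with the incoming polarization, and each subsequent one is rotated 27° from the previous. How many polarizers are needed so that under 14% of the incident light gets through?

First polarizer is aligned with the polarization: full transmission.
Each further stage multiplies by cos²(27°) = 0.7939.
After N polarizers: T = 0.7939^(N−1). Require T < 0.14 ⇒ N−1 > ln(0.14)/ln(0.7939) = 8.52, so N−1 ≥ 9 and N = 10.
Check: N=10 gives T = 0.1253 < 0.14; N=9 gives T = 0.1578.

N = 10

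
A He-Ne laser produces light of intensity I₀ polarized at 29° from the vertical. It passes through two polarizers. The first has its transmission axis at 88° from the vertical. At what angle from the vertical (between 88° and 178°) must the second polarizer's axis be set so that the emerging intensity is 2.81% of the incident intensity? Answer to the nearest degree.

By Malus's law, I₁ = I₀ cos²(88° − 29°) = I₀ cos²(59°) = 0.2653 I₀.
Need I₂/I₀ = 0.0281, so cos²(θ − 88°) = 0.0281 / 0.2653 = 0.1059.
θ − 88° = arccos(√0.1059) = 71.0°, giving θ ≈ 88 + 71.0 = 159.0°.

θ ≈ 159°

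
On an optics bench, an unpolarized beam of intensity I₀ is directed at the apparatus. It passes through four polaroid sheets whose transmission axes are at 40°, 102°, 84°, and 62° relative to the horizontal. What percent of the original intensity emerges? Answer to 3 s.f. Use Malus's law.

≈ 8.57%

Unpolarized light through the first polarizer → I₁ = ½ I₀, now polarized at 40°.
I₂ = I₁ cos²(102° − 40°) = 0.5 I₀ · cos²(62°) = 0.1102 I₀.
I₃ = I₂ cos²(84° − 102°) = 0.1102 I₀ · cos²(18°) = 0.09968 I₀.
I₄ = I₃ cos²(62° − 84°) = 0.09968 I₀ · cos²(22°) = 0.08569 I₀.
That is 8.569% of the incident intensity.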